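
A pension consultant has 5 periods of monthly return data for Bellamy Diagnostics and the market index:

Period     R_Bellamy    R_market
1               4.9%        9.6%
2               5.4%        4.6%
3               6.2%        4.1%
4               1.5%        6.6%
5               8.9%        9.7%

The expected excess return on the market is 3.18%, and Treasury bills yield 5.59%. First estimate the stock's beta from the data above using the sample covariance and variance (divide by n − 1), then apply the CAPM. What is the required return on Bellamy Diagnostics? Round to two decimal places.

6.42%

Mean R_i = (4.9 + 5.4 + 6.2 + 1.5 + 8.9) / 5 = 5.3800%
Mean R_m = (9.6 + 4.6 + 4.1 + 6.6 + 9.7) / 5 = 6.9200%
Σ(R_i − R̄_i)(R_m − R̄_m) = 7.3820  ⇒  Cov = 7.3820 / 4 = 1.8455
Σ(R_m − R̄_m)² = 28.3480  ⇒  Var(R_m) = 28.3480 / 4 = 7.0870
β = Cov / Var(R_m) = 1.8455 / 7.0870 = 0.2604
E(R) = R_f + β × MRP = 5.59% + 0.2604 × 3.18% = 6.42%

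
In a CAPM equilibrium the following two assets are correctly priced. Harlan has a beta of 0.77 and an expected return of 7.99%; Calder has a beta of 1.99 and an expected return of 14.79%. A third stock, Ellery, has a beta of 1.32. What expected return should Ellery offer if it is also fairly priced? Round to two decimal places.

11.06%

MRP (SML slope) = (14.79% − 7.99%) / (1.99 − 0.77) = 6.80% / 1.22 = 5.5738%
R_f (intercept) = 7.99% − 0.77 × 5.5738% = 3.6982%
E(R_Ellery) = R_f + β × MRP = 3.6982% + 1.32 × 5.5738% = 11.06%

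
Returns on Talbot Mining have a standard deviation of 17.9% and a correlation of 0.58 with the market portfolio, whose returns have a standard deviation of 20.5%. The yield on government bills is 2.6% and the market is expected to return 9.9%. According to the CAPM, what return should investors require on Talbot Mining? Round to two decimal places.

β = ρ × σ_i / σ_m = 0.58 × 17.9% / 20.5% = 0.5064
MRP = 9.9% − 2.6% = 7.30%
E(R) = 2.6% + 0.5064 × 7.3% = 6.30%

6.30%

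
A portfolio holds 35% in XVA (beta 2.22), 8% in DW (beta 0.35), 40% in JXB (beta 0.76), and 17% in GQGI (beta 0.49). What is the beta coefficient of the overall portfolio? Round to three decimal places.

β_P = Σ w_i β_i = 0.35×2.22 + 0.08×0.35 + 0.40×0.76 + 0.17×0.49 = 1.1923

1.192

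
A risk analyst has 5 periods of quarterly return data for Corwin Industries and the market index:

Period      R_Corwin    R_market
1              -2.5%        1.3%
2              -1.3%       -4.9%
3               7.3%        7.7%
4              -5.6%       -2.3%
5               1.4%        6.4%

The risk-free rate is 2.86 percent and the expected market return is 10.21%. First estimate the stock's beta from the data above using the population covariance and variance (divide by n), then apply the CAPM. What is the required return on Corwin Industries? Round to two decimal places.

Mean R_i = (-2.5 − 1.3 + 7.3 − 5.6 + 1.4) / 5 = -0.1400%
Mean R_m = (1.3 − 4.9 + 7.7 − 2.3 + 6.4) / 5 = 1.6400%
Σ(R_i − R̄_i)(R_m − R̄_m) = 82.3180  ⇒  Cov = 82.3180 / 5 = 16.4636
Σ(R_m − R̄_m)² = 117.7920  ⇒  Var(R_m) = 117.7920 / 5 = 23.5584
β = Cov / Var(R_m) = 16.4636 / 23.5584 = 0.6988
MRP = 10.21% − 2.86% = 7.35%
E(R) = R_f + β × MRP = 2.86% + 0.6988 × 7.35% = 8.00%

8.00%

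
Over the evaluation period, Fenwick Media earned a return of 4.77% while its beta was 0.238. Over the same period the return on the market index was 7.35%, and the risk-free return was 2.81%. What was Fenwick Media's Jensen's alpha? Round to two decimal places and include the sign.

+0.88%

Market excess return = 7.35% − 2.81% = 4.54%
CAPM benchmark = R_f + β(R_m − R_f) = 2.81% + 0.238 × 4.54% = 3.89052%
α = actual − benchmark = 4.77% − 3.89052% = +0.88%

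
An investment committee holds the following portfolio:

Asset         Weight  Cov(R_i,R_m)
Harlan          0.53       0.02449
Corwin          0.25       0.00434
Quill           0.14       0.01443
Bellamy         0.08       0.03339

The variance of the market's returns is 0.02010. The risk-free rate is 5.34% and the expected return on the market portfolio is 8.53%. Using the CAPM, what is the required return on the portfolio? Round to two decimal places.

8.32%

β_Harlan = 0.02449 / 0.02010 = 1.2184
β_Corwin = 0.00434 / 0.02010 = 0.2159
β_Quill = 0.01443 / 0.02010 = 0.7179
β_Bellamy = 0.03339 / 0.02010 = 1.6612
β_P = Σ w_i β_i = 0.53×1.2184 + 0.25×0.2159 + 0.14×0.7179 + 0.08×1.6612 = 0.9331
MRP = 8.53% − 5.34% = 3.19%
E(R_P) = R_f + β_P × MRP = 5.34% + 0.9331 × 3.19% = 8.32%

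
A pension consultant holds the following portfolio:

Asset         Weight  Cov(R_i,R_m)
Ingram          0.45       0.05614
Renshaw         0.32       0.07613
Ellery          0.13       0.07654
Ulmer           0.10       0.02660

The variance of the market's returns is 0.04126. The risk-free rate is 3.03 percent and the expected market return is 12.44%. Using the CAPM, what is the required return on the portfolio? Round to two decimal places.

17.22%

β_Ingram = 0.05614 / 0.04126 = 1.3606
β_Renshaw = 0.07613 / 0.04126 = 1.8451
β_Ellery = 0.07654 / 0.04126 = 1.8551
β_Ulmer = 0.02660 / 0.04126 = 0.6447
β_P = Σ w_i β_i = 0.45×1.3606 + 0.32×1.8451 + 0.13×1.8551 + 0.10×0.6447 = 1.5083
MRP = 12.44% − 3.03% = 9.41%
E(R_P) = R_f + β_P × MRP = 3.03% + 1.5083 × 9.41% = 17.22%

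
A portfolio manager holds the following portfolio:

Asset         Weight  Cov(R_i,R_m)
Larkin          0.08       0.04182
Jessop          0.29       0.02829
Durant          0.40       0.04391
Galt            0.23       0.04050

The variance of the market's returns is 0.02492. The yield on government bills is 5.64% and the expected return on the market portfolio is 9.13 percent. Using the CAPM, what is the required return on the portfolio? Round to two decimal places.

11.02%

β_Larkin = 0.04182 / 0.02492 = 1.6782
β_Jessop = 0.02829 / 0.02492 = 1.1352
β_Durant = 0.04391 / 0.02492 = 1.7620
β_Galt = 0.04050 / 0.02492 = 1.6252
β_P = Σ w_i β_i = 0.08×1.6782 + 0.29×1.1352 + 0.40×1.7620 + 0.23×1.6252 = 1.5421
MRP = 9.13% − 5.64% = 3.49%
E(R_P) = R_f + β_P × MRP = 5.64% + 1.5421 × 3.49% = 11.02%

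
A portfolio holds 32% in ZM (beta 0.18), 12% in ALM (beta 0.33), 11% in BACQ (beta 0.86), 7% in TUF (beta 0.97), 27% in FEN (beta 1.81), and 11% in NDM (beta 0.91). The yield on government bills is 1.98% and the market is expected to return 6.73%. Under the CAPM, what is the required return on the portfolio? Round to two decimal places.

β_P = Σ w_i β_i = 0.32×0.18 + 0.12×0.33 + 0.11×0.86 + 0.07×0.97 + 0.27×1.81 + 0.11×0.91 = 0.8485
MRP = 6.73% − 1.98% = 4.75%
E(R_P) = R_f + β_P × MRP = 1.98% + 0.8485 × 4.75% = 6.01%

6.01%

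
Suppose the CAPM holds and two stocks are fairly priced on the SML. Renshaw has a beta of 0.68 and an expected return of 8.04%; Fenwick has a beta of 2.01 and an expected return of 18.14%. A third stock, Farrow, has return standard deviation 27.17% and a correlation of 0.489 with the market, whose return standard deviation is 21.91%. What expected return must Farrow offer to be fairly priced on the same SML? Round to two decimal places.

MRP = (18.14% − 8.04%) / (2.01 − 0.68) = 7.5940%
R_f = 8.04% − 0.68 × 7.5940% = 2.8761%
β_Farrow = ρ·σ_i/σ_m = 0.489 × 27.17 / 21.91 = 0.6064
E(R_Farrow) = R_f + β × MRP = 2.8761% + 0.6064 × 7.5940% = 7.48%

7.48%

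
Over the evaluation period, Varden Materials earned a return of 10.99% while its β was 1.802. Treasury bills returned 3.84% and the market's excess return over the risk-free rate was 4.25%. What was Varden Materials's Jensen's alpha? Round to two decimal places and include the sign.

CAPM benchmark = R_f + β(R_m − R_f) = 3.84% + 1.802 × 4.25% = 11.49850%
α = actual − benchmark = 10.99% − 11.49850% = -0.51%

-0.51%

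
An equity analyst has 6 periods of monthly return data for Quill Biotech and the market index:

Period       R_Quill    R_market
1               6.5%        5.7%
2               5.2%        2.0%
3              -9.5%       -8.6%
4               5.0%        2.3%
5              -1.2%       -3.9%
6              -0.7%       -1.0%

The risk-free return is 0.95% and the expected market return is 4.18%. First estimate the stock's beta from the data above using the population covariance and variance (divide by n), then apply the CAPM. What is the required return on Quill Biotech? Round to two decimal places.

4.66%

Mean R_i = (6.5 + 5.2 − 9.5 + 5.0 − 1.2 − 0.7) / 6 = 0.8833%
Mean R_m = (5.7 + 2.0 − 8.6 + 2.3 − 3.9 − 1.0) / 6 = -0.5833%
Σ(R_i − R̄_i)(R_m − R̄_m) = 149.1217  ⇒  Cov = 149.1217 / 6 = 24.8536
Σ(R_m − R̄_m)² = 129.9083  ⇒  Var(R_m) = 129.9083 / 6 = 21.6514
β = Cov / Var(R_m) = 24.8536 / 21.6514 = 1.1479
MRP = 4.18% − 0.95% = 3.23%
E(R) = R_f + β × MRP = 0.95% + 1.1479 × 3.23% = 4.66%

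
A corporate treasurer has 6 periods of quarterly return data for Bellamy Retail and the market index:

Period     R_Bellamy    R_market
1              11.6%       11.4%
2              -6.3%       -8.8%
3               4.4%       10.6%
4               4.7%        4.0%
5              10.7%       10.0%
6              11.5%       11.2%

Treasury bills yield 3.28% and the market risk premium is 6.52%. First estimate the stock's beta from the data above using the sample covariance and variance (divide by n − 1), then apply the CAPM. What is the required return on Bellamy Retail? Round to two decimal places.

8.54%

Mean R_i = (11.6 − 6.3 + 4.4 + 4.7 + 10.7 + 11.5) / 6 = 6.1000%
Mean R_m = (11.4 − 8.8 + 10.6 + 4.0 + 10.0 + 11.2) / 6 = 6.4000%
Σ(R_i − R̄_i)(R_m − R̄_m) = 254.6800  ⇒  Cov = 254.6800 / 5 = 50.9360
Σ(R_m − R̄_m)² = 315.4400  ⇒  Var(R_m) = 315.4400 / 5 = 63.0880
β = Cov / Var(R_m) = 50.9360 / 63.0880 = 0.8074
E(R) = R_f + β × MRP = 3.28% + 0.8074 × 6.52% = 8.54%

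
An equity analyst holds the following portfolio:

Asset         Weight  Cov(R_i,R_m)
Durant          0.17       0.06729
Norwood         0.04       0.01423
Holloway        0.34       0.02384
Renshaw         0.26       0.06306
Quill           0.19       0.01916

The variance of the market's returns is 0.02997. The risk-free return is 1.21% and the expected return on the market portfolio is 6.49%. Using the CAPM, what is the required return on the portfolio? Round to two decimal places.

8.28%

β_Durant = 0.06729 / 0.02997 = 2.2452
β_Norwood = 0.01423 / 0.02997 = 0.4748
β_Holloway = 0.02384 / 0.02997 = 0.7955
β_Renshaw = 0.06306 / 0.02997 = 2.1041
β_Quill = 0.01916 / 0.02997 = 0.6393
β_P = Σ w_i β_i = 0.17×2.2452 + 0.04×0.4748 + 0.34×0.7955 + 0.26×2.1041 + 0.19×0.6393 = 1.3397
MRP = 6.49% − 1.21% = 5.28%
E(R_P) = R_f + β_P × MRP = 1.21% + 1.3397 × 5.28% = 8.28%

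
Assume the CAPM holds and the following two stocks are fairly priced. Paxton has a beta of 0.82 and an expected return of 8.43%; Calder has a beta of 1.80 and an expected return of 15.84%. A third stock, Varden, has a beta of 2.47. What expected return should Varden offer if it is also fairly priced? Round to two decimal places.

MRP (SML slope) = (15.84% − 8.43%) / (1.80 − 0.82) = 7.41% / 0.98 = 7.5612%
R_f (intercept) = 8.43% − 0.82 × 7.5612% = 2.2298%
E(R_Varden) = R_f + β × MRP = 2.2298% + 2.47 × 7.5612% = 20.91%

20.91%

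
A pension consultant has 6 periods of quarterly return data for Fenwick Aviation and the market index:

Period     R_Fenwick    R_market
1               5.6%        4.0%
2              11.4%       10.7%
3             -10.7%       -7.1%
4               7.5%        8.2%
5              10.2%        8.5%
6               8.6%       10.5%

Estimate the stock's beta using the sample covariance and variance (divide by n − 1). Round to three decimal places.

Mean R_i = (5.6 + 11.4 − 10.7 + 7.5 + 10.2 + 8.6) / 6 = 5.4333%
Mean R_m = (4.0 + 10.7 − 7.1 + 8.2 + 8.5 + 10.5) / 6 = 5.8000%
Σ(R_i − R̄_i)(R_m − R̄_m) = 269.7700  ⇒  Cov = 269.7700 / 5 = 53.9540
Σ(R_m − R̄_m)² = 228.8000  ⇒  Var(R_m) = 228.8000 / 5 = 45.7600
β = Cov / Var(R_m) = 53.9540 / 45.7600 = 1.1791

1.179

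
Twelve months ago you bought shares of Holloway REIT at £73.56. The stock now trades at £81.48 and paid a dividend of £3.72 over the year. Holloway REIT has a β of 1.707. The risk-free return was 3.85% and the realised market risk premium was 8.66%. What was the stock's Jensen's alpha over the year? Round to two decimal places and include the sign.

Realised HPR = (P1 + D1 − P0) / P0 = (81.48 + 3.72 − 73.56) / 73.56 = 11.64 / 73.56 = 15.8238%
CAPM required = R_f + β·MRP = 3.85% + 1.707 × 8.66% = 18.63262%
α = realised − required = 15.8238% − 18.63262% = -2.81%

-2.81%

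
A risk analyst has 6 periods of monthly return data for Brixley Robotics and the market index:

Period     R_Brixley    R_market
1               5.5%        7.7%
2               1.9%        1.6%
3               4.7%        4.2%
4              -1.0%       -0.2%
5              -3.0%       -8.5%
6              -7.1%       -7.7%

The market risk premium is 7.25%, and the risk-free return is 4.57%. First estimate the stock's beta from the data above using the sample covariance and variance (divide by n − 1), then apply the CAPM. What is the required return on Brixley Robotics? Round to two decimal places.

Mean R_i = (5.5 + 1.9 + 4.7 − 1.0 − 3.0 − 7.1) / 6 = 0.1667%
Mean R_m = (7.7 + 1.6 + 4.2 − 0.2 − 8.5 − 7.7) / 6 = -0.4833%
Σ(R_i − R̄_i)(R_m − R̄_m) = 145.9833  ⇒  Cov = 145.9833 / 5 = 29.1967
Σ(R_m − R̄_m)² = 209.6683  ⇒  Var(R_m) = 209.6683 / 5 = 41.9337
β = Cov / Var(R_m) = 29.1967 / 41.9337 = 0.6963
E(R) = R_f + β × MRP = 4.57% + 0.6963 × 7.25% = 9.62%

9.62%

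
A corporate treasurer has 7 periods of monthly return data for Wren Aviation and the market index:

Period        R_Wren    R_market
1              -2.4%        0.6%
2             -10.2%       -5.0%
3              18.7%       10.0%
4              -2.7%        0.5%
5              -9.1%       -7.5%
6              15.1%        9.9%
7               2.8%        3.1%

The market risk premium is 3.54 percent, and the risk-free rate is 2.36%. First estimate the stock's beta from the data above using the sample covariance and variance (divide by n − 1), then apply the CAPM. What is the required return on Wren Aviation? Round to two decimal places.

8.14%

Mean R_i = (-2.4 − 10.2 + 18.7 − 2.7 − 9.1 + 15.1 + 2.8) / 7 = 1.7429%
Mean R_m = (0.6 − 5.0 + 10.0 + 0.5 − 7.5 + 9.9 + 3.1) / 7 = 1.6571%
Σ(R_i − R̄_i)(R_m − R̄_m) = 441.4129  ⇒  Cov = 441.4129 / 6 = 73.5688
Σ(R_m − R̄_m)² = 270.2571  ⇒  Var(R_m) = 270.2571 / 6 = 45.0429
β = Cov / Var(R_m) = 73.5688 / 45.0429 = 1.6333
E(R) = R_f + β × MRP = 2.36% + 1.6333 × 3.54% = 8.14%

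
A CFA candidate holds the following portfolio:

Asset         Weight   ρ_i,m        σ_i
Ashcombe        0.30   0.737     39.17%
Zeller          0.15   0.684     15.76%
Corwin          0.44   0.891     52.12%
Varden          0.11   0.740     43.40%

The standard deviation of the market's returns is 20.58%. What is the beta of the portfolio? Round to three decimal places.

β_Ashcombe = 0.737 × 39.17% / 20.58% = 1.4027
β_Zeller = 0.684 × 15.76% / 20.58% = 0.5238
β_Corwin = 0.891 × 52.12% / 20.58% = 2.2565
β_Varden = 0.740 × 43.40% / 20.58% = 1.5605
β_P = Σ w_i β_i = 0.30×1.4027 + 0.15×0.5238 + 0.44×2.2565 + 0.11×1.5605 = 1.6639

1.664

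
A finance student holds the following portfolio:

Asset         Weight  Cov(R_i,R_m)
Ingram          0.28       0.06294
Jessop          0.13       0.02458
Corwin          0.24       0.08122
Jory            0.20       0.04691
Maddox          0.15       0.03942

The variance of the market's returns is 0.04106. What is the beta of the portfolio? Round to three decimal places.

β_Ingram = 0.06294 / 0.04106 = 1.5329
β_Jessop = 0.02458 / 0.04106 = 0.5986
β_Corwin = 0.08122 / 0.04106 = 1.9781
β_Jory = 0.04691 / 0.04106 = 1.1425
β_Maddox = 0.03942 / 0.04106 = 0.9601
β_P = Σ w_i β_i = 0.28×1.5329 + 0.13×0.5986 + 0.24×1.9781 + 0.20×1.1425 + 0.15×0.9601 = 1.3543

1.354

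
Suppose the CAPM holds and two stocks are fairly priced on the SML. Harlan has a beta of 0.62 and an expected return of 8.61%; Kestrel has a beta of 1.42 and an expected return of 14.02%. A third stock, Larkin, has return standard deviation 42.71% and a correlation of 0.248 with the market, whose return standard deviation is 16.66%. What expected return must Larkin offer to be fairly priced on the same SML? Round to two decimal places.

8.72%

MRP = (14.02% − 8.61%) / (1.42 − 0.62) = 6.7625%
R_f = 8.61% − 0.62 × 6.7625% = 4.4173%
β_Larkin = ρ·σ_i/σ_m = 0.248 × 42.71 / 16.66 = 0.6358
E(R_Larkin) = R_f + β × MRP = 4.4173% + 0.6358 × 6.7625% = 8.72%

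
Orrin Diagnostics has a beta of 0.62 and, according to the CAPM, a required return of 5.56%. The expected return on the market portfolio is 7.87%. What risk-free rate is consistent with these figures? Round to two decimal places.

E(R) = R_f + β(E(R_m) − R_f) = R_f(1 − β) + β·E(R_m)
5.56% = R_f × (1 − 0.62) + 0.62 × 7.87%
5.56% = R_f × 0.38 + 4.8794%
R_f = (5.56% − 4.8794%) / 0.38 = 1.79%

1.79%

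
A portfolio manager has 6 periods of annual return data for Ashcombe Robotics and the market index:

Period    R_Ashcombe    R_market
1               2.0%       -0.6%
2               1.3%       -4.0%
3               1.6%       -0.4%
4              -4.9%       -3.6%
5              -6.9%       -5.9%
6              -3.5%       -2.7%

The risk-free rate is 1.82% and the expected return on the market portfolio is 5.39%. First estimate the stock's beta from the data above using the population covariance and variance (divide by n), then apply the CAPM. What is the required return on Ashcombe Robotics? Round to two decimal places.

6.78%

Mean R_i = (2.0 + 1.3 + 1.6 − 4.9 − 6.9 − 3.5) / 6 = -1.7333%
Mean R_m = (-0.6 − 4.0 − 0.4 − 3.6 − 5.9 − 2.7) / 6 = -2.8667%
Σ(R_i − R̄_i)(R_m − R̄_m) = 30.9467  ⇒  Cov = 30.9467 / 6 = 5.1578
Σ(R_m − R̄_m)² = 22.2733  ⇒  Var(R_m) = 22.2733 / 6 = 3.7122
β = Cov / Var(R_m) = 5.1578 / 3.7122 = 1.3894
MRP = 5.39% − 1.82% = 3.57%
E(R) = R_f + β × MRP = 1.82% + 1.3894 × 3.57% = 6.78%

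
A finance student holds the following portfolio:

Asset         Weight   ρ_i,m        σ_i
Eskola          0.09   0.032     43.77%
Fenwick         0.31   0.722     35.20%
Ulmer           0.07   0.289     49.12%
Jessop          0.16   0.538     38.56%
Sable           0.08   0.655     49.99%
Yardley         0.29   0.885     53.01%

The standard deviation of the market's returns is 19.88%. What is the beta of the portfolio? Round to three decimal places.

β_Eskola = 0.032 × 43.77% / 19.88% = 0.0705
β_Fenwick = 0.722 × 35.20% / 19.88% = 1.2784
β_Ulmer = 0.289 × 49.12% / 19.88% = 0.7141
β_Jessop = 0.538 × 38.56% / 19.88% = 1.0435
β_Sable = 0.655 × 49.99% / 19.88% = 1.6471
β_Yardley = 0.885 × 53.01% / 19.88% = 2.3599
β_P = Σ w_i β_i = 0.09×0.0705 + 0.31×1.2784 + 0.07×0.7141 + 0.16×1.0435 + 0.08×1.6471 + 0.29×2.3599 = 1.4357

1.436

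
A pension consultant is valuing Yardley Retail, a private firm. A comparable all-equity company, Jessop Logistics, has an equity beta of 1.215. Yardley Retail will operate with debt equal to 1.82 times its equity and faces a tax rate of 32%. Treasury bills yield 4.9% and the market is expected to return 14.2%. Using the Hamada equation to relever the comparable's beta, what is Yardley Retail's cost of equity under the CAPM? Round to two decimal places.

β_L = β_U × [1 + (1 − t)(D/E)] = 1.215 × [1 + (1 − 0.32) × 1.82]
    = 1.215 × [1 + 0.68 × 1.82] = 1.215 × 2.2376 = 2.7187
MRP = 14.2% − 4.9% = 9.30%
E(R) = R_f + β_L × MRP = 4.9% + 2.7187 × 9.3% = 30.18%

30.18%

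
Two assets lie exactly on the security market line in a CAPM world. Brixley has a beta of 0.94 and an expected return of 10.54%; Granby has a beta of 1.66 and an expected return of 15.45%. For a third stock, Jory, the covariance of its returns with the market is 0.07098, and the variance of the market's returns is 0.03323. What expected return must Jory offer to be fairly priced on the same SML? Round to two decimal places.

MRP = (15.45% − 10.54%) / (1.66 − 0.94) = 6.8194%
R_f = 10.54% − 0.94 × 6.8194% = 4.1298%
β_Jory = Cov / Var(R_m) = 0.07098 / 0.03323 = 2.1360
E(R_Jory) = R_f + β × MRP = 4.1298% + 2.1360 × 6.8194% = 18.70%

18.70%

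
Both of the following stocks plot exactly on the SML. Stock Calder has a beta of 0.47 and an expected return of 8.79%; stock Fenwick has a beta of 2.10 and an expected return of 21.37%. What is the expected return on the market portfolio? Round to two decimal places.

Both satisfy E(R) = R_f + β·MRP, so the slope of the SML is
MRP = (21.37% − 8.79%) / (2.10 − 0.47) = 12.58% / 1.63 = 7.7178%
R_f = E(R_Calder) − β_Calder·MRP = 8.79% − 0.47 × 7.7178% = 5.1626%
E(R_m) = R_f + MRP = 5.1626% + 7.7178% = 12.88%

12.88%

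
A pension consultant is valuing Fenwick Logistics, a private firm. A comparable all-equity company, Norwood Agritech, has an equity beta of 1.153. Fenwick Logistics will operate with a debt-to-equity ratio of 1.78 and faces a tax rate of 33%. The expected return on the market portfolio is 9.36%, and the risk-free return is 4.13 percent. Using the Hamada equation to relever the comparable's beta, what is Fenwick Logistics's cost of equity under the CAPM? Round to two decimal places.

17.35%

β_L = β_U × [1 + (1 − t)(D/E)] = 1.153 × [1 + (1 − 0.33) × 1.78]
    = 1.153 × [1 + 0.67 × 1.78] = 1.153 × 2.1926 = 2.5281
MRP = 9.36% − 4.13% = 5.23%
E(R) = R_f + β_L × MRP = 4.13% + 2.5281 × 5.23% = 17.35%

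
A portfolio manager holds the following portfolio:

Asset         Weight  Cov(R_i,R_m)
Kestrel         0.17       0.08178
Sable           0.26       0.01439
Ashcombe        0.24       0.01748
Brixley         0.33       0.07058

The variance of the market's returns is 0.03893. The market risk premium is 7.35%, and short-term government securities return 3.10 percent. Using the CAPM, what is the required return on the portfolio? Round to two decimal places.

11.62%

β_Kestrel = 0.08178 / 0.03893 = 2.1007
β_Sable = 0.01439 / 0.03893 = 0.3696
β_Ashcombe = 0.01748 / 0.03893 = 0.4490
β_Brixley = 0.07058 / 0.03893 = 1.8130
β_P = Σ w_i β_i = 0.17×2.1007 + 0.26×0.3696 + 0.24×0.4490 + 0.33×1.8130 = 1.1593
E(R_P) = R_f + β_P × MRP = 3.10% + 1.1593 × 7.35% = 11.62%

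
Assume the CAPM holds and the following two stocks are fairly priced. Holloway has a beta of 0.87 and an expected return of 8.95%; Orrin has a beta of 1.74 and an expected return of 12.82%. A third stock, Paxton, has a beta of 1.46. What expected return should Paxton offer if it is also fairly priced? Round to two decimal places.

11.57%

MRP (SML slope) = (12.82% − 8.95%) / (1.74 − 0.87) = 3.87% / 0.87 = 4.4483%
R_f (intercept) = 8.95% − 0.87 × 4.4483% = 5.0800%
E(R_Paxton) = R_f + β × MRP = 5.0800% + 1.46 × 4.4483% = 11.57%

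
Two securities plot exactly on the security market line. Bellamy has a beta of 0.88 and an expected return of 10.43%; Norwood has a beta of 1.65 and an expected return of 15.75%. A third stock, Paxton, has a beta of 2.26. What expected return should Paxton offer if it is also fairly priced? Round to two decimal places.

MRP (SML slope) = (15.75% − 10.43%) / (1.65 − 0.88) = 5.32% / 0.77 = 6.9091%
R_f (intercept) = 10.43% − 0.88 × 6.9091% = 4.3500%
E(R_Paxton) = R_f + β × MRP = 4.3500% + 2.26 × 6.9091% = 19.96%

19.96%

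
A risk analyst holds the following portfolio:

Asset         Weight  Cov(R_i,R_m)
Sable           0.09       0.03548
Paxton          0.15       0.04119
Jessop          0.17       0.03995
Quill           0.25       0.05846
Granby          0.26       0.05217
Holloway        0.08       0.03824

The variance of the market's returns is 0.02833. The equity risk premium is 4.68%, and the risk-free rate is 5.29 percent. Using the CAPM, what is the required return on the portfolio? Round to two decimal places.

β_Sable = 0.03548 / 0.02833 = 1.2524
β_Paxton = 0.04119 / 0.02833 = 1.4539
β_Jessop = 0.03995 / 0.02833 = 1.4102
β_Quill = 0.05846 / 0.02833 = 2.0635
β_Granby = 0.05217 / 0.02833 = 1.8415
β_Holloway = 0.03824 / 0.02833 = 1.3498
β_P = Σ w_i β_i = 0.09×1.2524 + 0.15×1.4539 + 0.17×1.4102 + 0.25×2.0635 + 0.26×1.8415 + 0.08×1.3498 = 1.6732
E(R_P) = R_f + β_P × MRP = 5.29% + 1.6732 × 4.68% = 13.12%

13.12%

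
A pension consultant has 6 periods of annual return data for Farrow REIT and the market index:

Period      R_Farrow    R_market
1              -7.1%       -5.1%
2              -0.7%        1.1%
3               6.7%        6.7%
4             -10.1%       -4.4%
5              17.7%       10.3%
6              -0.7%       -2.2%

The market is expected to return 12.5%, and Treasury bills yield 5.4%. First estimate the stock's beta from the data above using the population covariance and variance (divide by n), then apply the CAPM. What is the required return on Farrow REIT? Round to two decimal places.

Mean R_i = (-7.1 − 0.7 + 6.7 − 10.1 + 17.7 − 0.7) / 6 = 0.9667%
Mean R_m = (-5.1 + 1.1 + 6.7 − 4.4 + 10.3 − 2.2) / 6 = 1.0667%
Σ(R_i − R̄_i)(R_m − R̄_m) = 302.4333  ⇒  Cov = 302.4333 / 6 = 50.4056
Σ(R_m − R̄_m)² = 195.5733  ⇒  Var(R_m) = 195.5733 / 6 = 32.5956
β = Cov / Var(R_m) = 50.4056 / 32.5956 = 1.5464
MRP = 12.5% − 5.4% = 7.10%
E(R) = R_f + β × MRP = 5.4% + 1.5464 × 7.1% = 16.38%

16.38%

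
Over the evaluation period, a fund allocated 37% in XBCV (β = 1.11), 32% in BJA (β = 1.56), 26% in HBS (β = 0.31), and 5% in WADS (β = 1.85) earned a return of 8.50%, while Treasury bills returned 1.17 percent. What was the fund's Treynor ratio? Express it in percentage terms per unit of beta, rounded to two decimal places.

β_P = 0.37×1.11 + 0.32×1.56 + 0.26×0.31 + 0.05×1.85 = 1.0830
Treynor = (R_P − R_f) / β_P = (8.50% − 1.17%) / 1.0830 = 7.33% / 1.0830 = 6.77%

6.77%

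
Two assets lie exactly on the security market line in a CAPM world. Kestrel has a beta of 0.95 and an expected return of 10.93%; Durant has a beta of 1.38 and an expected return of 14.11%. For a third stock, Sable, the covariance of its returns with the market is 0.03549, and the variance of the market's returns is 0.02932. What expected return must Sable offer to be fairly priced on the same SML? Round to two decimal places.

12.86%

MRP = (14.11% − 10.93%) / (1.38 − 0.95) = 7.3953%
R_f = 10.93% − 0.95 × 7.3953% = 3.9045%
β_Sable = Cov / Var(R_m) = 0.03549 / 0.02932 = 1.2104
E(R_Sable) = R_f + β × MRP = 3.9045% + 1.2104 × 7.3953% = 12.86%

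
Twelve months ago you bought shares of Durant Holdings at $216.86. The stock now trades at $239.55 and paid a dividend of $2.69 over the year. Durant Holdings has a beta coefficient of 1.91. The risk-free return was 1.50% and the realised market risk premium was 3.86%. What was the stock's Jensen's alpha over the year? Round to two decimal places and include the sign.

Realised HPR = (P1 + D1 − P0) / P0 = (239.55 + 2.69 − 216.86) / 216.86 = 25.38 / 216.86 = 11.7034%
CAPM required = R_f + β·MRP = 1.50% + 1.91 × 3.86% = 8.8726%
α = realised − required = 11.7034% − 8.8726% = +2.83%

+2.83%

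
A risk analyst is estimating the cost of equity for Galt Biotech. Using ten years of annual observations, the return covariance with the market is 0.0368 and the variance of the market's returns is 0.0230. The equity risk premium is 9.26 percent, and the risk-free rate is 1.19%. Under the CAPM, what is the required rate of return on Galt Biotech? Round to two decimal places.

16.01%

β = Cov(R_i, R_m) / Var(R_m) = 0.0368 / 0.0230 = 1.6000
E(R) = R_f + β × MRP = 1.19% + 1.6000 × 9.26% = 16.01%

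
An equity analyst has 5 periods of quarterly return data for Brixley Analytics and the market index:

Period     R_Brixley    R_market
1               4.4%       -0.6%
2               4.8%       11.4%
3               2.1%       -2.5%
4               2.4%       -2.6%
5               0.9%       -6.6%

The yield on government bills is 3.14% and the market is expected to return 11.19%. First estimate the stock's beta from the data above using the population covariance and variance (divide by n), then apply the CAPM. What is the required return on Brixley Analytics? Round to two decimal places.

4.75%

Mean R_i = (4.4 + 4.8 + 2.1 + 2.4 + 0.9) / 5 = 2.9200%
Mean R_m = (-0.6 + 11.4 − 2.5 − 2.6 − 6.6) / 5 = -0.1800%
Σ(R_i − R̄_i)(R_m − R̄_m) = 37.2780  ⇒  Cov = 37.2780 / 5 = 7.4556
Σ(R_m − R̄_m)² = 186.7280  ⇒  Var(R_m) = 186.7280 / 5 = 37.3456
β = Cov / Var(R_m) = 7.4556 / 37.3456 = 0.1996
MRP = 11.19% − 3.14% = 8.05%
E(R) = R_f + β × MRP = 3.14% + 0.1996 × 8.05% = 4.75%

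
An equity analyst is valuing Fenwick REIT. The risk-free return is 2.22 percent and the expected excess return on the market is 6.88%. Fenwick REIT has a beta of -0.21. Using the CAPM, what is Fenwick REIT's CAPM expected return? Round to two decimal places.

E(R) = R_f + β × MRP = 2.22% + -0.21 × 6.88% = 0.78%

0.78%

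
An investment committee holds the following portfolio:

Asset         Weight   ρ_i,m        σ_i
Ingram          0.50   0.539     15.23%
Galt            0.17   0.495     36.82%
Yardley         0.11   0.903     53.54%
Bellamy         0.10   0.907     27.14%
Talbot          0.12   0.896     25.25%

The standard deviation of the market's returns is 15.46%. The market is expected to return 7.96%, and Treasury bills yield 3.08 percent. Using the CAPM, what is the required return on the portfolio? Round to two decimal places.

8.67%

β_Ingram = 0.539 × 15.23% / 15.46% = 0.5310
β_Galt = 0.495 × 36.82% / 15.46% = 1.1789
β_Yardley = 0.903 × 53.54% / 15.46% = 3.1272
β_Bellamy = 0.907 × 27.14% / 15.46% = 1.5922
β_Talbot = 0.896 × 25.25% / 15.46% = 1.4634
β_P = Σ w_i β_i = 0.50×0.5310 + 0.17×1.1789 + 0.11×3.1272 + 0.10×1.5922 + 0.12×1.4634 = 1.1447
MRP = 7.96% − 3.08% = 4.88%
E(R_P) = R_f + β_P × MRP = 3.08% + 1.1447 × 4.88% = 8.67%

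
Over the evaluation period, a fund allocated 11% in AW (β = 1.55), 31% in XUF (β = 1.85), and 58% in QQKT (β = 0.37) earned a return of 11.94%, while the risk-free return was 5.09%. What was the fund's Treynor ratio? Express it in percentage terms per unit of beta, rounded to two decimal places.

β_P = 0.11×1.55 + 0.31×1.85 + 0.58×0.37 = 0.9586
Treynor = (R_P − R_f) / β_P = (11.94% − 5.09%) / 0.9586 = 6.85% / 0.9586 = 7.15%

7.15%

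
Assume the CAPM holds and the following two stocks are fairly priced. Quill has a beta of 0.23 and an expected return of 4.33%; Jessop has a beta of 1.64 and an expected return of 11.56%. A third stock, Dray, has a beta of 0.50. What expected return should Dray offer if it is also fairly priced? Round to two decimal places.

5.71%

MRP (SML slope) = (11.56% − 4.33%) / (1.64 − 0.23) = 7.23% / 1.41 = 5.1277%
R_f (intercept) = 4.33% − 0.23 × 5.1277% = 3.1506%
E(R_Dray) = R_f + β × MRP = 3.1506% + 0.50 × 5.1277% = 5.71%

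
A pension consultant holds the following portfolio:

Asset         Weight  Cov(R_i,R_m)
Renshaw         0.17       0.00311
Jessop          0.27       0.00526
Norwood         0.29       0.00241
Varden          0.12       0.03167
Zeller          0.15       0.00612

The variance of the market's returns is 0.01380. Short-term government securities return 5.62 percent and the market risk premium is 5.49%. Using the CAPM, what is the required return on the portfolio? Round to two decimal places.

β_Renshaw = 0.00311 / 0.01380 = 0.2254
β_Jessop = 0.00526 / 0.01380 = 0.3812
β_Norwood = 0.00241 / 0.01380 = 0.1746
β_Varden = 0.03167 / 0.01380 = 2.2949
β_Zeller = 0.00612 / 0.01380 = 0.4435
β_P = Σ w_i β_i = 0.17×0.2254 + 0.27×0.3812 + 0.29×0.1746 + 0.12×2.2949 + 0.15×0.4435 = 0.5338
E(R_P) = R_f + β_P × MRP = 5.62% + 0.5338 × 5.49% = 8.55%

8.55%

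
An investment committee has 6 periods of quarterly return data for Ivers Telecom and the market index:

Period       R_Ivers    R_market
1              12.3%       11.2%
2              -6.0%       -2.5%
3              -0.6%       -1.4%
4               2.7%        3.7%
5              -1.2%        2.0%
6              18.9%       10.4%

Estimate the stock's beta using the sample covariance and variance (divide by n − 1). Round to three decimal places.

Mean R_i = (12.3 − 6.0 − 0.6 + 2.7 − 1.2 + 18.9) / 6 = 4.3500%
Mean R_m = (11.2 − 2.5 − 1.4 + 3.7 + 2.0 + 10.4) / 6 = 3.9000%
Σ(R_i − R̄_i)(R_m − R̄_m) = 255.9600  ⇒  Cov = 255.9600 / 5 = 51.1920
Σ(R_m − R̄_m)² = 168.2400  ⇒  Var(R_m) = 168.2400 / 5 = 33.6480
β = Cov / Var(R_m) = 51.1920 / 33.6480 = 1.5214

1.521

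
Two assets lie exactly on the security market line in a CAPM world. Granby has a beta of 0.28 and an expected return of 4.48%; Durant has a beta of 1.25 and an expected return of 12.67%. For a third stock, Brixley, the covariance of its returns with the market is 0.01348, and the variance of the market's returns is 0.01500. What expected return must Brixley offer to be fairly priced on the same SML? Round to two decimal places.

MRP = (12.67% − 4.48%) / (1.25 − 0.28) = 8.4433%
R_f = 4.48% − 0.28 × 8.4433% = 2.1159%
β_Brixley = Cov / Var(R_m) = 0.01348 / 0.01500 = 0.8987
E(R_Brixley) = R_f + β × MRP = 2.1159% + 0.8987 × 8.4433% = 9.70%

9.70%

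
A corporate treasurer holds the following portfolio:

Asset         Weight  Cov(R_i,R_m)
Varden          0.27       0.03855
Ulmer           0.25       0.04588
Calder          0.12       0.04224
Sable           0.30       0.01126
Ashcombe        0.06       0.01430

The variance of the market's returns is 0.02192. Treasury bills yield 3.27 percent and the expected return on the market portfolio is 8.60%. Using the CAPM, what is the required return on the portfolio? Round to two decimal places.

β_Varden = 0.03855 / 0.02192 = 1.7587
β_Ulmer = 0.04588 / 0.02192 = 2.0931
β_Calder = 0.04224 / 0.02192 = 1.9270
β_Sable = 0.01126 / 0.02192 = 0.5137
β_Ashcombe = 0.01430 / 0.02192 = 0.6524
β_P = Σ w_i β_i = 0.27×1.7587 + 0.25×2.0931 + 0.12×1.9270 + 0.30×0.5137 + 0.06×0.6524 = 1.4226
MRP = 8.60% − 3.27% = 5.33%
E(R_P) = R_f + β_P × MRP = 3.27% + 1.4226 × 5.33% = 10.85%

10.85%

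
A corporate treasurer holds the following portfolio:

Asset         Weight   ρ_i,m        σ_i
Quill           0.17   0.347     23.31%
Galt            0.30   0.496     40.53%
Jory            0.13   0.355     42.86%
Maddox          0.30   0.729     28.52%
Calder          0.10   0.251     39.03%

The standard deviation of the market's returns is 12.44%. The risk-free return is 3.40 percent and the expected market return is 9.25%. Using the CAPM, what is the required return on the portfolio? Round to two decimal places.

11.21%

β_Quill = 0.347 × 23.31% / 12.44% = 0.6502
β_Galt = 0.496 × 40.53% / 12.44% = 1.6160
β_Jory = 0.355 × 42.86% / 12.44% = 1.2231
β_Maddox = 0.729 × 28.52% / 12.44% = 1.6713
β_Calder = 0.251 × 39.03% / 12.44% = 0.7875
β_P = Σ w_i β_i = 0.17×0.6502 + 0.30×1.6160 + 0.13×1.2231 + 0.30×1.6713 + 0.10×0.7875 = 1.3345
MRP = 9.25% − 3.40% = 5.85%
E(R_P) = R_f + β_P × MRP = 3.40% + 1.3345 × 5.85% = 11.21%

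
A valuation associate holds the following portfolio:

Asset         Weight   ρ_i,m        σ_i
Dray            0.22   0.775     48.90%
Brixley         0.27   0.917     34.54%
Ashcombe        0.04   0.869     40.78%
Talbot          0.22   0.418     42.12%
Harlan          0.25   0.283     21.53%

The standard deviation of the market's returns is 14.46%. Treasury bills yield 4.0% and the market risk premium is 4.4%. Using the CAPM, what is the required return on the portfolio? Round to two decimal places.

β_Dray = 0.775 × 48.90% / 14.46% = 2.6209
β_Brixley = 0.917 × 34.54% / 14.46% = 2.1904
β_Ashcombe = 0.869 × 40.78% / 14.46% = 2.4507
β_Talbot = 0.418 × 42.12% / 14.46% = 1.2176
β_Harlan = 0.283 × 21.53% / 14.46% = 0.4214
β_P = Σ w_i β_i = 0.22×2.6209 + 0.27×2.1904 + 0.04×2.4507 + 0.22×1.2176 + 0.25×0.4214 = 1.6393
E(R_P) = R_f + β_P × MRP = 4.0% + 1.6393 × 4.4% = 11.21%

11.21%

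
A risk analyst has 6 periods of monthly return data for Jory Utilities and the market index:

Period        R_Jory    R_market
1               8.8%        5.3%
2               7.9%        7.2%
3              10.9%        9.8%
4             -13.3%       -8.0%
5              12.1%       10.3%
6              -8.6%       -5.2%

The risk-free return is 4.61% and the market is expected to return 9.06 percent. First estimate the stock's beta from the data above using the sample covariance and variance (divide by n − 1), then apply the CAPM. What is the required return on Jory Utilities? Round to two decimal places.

Mean R_i = (8.8 + 7.9 + 10.9 − 13.3 + 12.1 − 8.6) / 6 = 2.9667%
Mean R_m = (5.3 + 7.2 + 9.8 − 8.0 + 10.3 − 5.2) / 6 = 3.2333%
Σ(R_i − R̄_i)(R_m − R̄_m) = 428.5367  ⇒  Cov = 428.5367 / 5 = 85.7073
Σ(R_m − R̄_m)² = 310.3733  ⇒  Var(R_m) = 310.3733 / 5 = 62.0747
β = Cov / Var(R_m) = 85.7073 / 62.0747 = 1.3807
MRP = 9.06% − 4.61% = 4.45%
E(R) = R_f + β × MRP = 4.61% + 1.3807 × 4.45% = 10.75%

10.75%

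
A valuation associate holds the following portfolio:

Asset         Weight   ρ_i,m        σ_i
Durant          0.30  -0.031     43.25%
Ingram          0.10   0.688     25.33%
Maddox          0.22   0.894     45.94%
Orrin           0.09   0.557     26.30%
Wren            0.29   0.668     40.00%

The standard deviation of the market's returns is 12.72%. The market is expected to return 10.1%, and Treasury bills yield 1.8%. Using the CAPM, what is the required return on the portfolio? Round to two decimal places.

β_Durant = -0.031 × 43.25% / 12.72% = -0.1054
β_Ingram = 0.688 × 25.33% / 12.72% = 1.3701
β_Maddox = 0.894 × 45.94% / 12.72% = 3.2288
β_Orrin = 0.557 × 26.30% / 12.72% = 1.1517
β_Wren = 0.668 × 40.00% / 12.72% = 2.1006
β_P = Σ w_i β_i = 0.30×-0.1054 + 0.10×1.3701 + 0.22×3.2288 + 0.09×1.1517 + 0.29×2.1006 = 1.5286
MRP = 10.1% − 1.8% = 8.30%
E(R_P) = R_f + β_P × MRP = 1.8% + 1.5286 × 8.3% = 14.49%

14.49%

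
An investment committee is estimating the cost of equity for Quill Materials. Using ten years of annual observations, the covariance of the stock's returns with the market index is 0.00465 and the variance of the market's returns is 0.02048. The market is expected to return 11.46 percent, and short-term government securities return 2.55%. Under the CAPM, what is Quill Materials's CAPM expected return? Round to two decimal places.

4.57%

β = Cov(R_i, R_m) / Var(R_m) = 0.00465 / 0.02048 = 0.2271
MRP = 11.46% − 2.55% = 8.91%
E(R) = R_f + β × MRP = 2.55% + 0.2271 × 8.91% = 4.57%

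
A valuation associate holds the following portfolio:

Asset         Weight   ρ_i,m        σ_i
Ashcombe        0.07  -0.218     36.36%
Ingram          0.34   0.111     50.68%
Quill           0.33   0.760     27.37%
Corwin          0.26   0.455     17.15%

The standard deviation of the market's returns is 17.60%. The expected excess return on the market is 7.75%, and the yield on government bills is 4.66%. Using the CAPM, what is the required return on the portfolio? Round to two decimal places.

9.17%

β_Ashcombe = -0.218 × 36.36% / 17.60% = -0.4504
β_Ingram = 0.111 × 50.68% / 17.60% = 0.3196
β_Quill = 0.760 × 27.37% / 17.60% = 1.1819
β_Corwin = 0.455 × 17.15% / 17.60% = 0.4434
β_P = Σ w_i β_i = 0.07×-0.4504 + 0.34×0.3196 + 0.33×1.1819 + 0.26×0.4434 = 0.5824
E(R_P) = R_f + β_P × MRP = 4.66% + 0.5824 × 7.75% = 9.17%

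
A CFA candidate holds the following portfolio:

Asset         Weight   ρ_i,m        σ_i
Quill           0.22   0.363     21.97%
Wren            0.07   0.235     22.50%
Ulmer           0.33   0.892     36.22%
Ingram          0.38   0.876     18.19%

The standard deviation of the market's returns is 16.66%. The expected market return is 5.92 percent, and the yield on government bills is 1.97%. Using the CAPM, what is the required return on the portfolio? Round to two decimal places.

6.44%

β_Quill = 0.363 × 21.97% / 16.66% = 0.4787
β_Wren = 0.235 × 22.50% / 16.66% = 0.3174
β_Ulmer = 0.892 × 36.22% / 16.66% = 1.9393
β_Ingram = 0.876 × 18.19% / 16.66% = 0.9564
β_P = Σ w_i β_i = 0.22×0.4787 + 0.07×0.3174 + 0.33×1.9393 + 0.38×0.9564 = 1.1309
MRP = 5.92% − 1.97% = 3.95%
E(R_P) = R_f + β_P × MRP = 1.97% + 1.1309 × 3.95% = 6.44%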